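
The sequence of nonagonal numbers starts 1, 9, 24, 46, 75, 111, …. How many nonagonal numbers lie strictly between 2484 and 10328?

27

The n-th nonagonal number is n(7n−5)/2.
Smallest index with value > 2484: n = 28 (giving 2674).
Largest index with value < 10328: n = 54 (giving 10071).
Indices 28 through 54: 27 terms.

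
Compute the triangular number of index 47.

1128

The 47th triangular number is n(n+1)/2 with n = 47.
47·48/2 = 2256/2 = 1128.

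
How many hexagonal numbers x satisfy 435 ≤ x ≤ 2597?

22

The n-th hexagonal number is n(2n−1).
Smallest index with value ≥ 435: n = 15 (giving 435).
Largest index with value ≤ 2597: n = 36 (giving 2556).
Indices 15 through 36: 22 terms.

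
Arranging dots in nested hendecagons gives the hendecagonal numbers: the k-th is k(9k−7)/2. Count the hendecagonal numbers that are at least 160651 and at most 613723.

180

The n-th hendecagonal number is n(9n−7)/2.
Smallest index with value ≥ 160651: n = 190 (giving 161785).
Largest index with value ≤ 613723: n = 369 (giving 611433).
Indices 190 through 369: 180 terms.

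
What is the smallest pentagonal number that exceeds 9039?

Solve n(3n−1)/2 > 9039 for integer n.
The largest n with value ≤ 9039 is 77 (since 8855 ≤ 9039 < 9087), so the first above is n = 78, value 9087.

9087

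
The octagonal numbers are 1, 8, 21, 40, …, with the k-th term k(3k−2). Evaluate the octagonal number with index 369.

407745

The 369th octagonal number is n(3n−2) with n = 369.
369·(3·369 − 2) = 369·1105 = 407745.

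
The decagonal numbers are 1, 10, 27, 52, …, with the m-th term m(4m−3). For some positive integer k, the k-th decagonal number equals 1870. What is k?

22

Set n(4n−3) = 1870, giving 4n² − 3n − 1870 = 0.
The discriminant is 9 + 16·1870 = 29929, and √29929 = 173.
So n = (3 + 173) / 8 = 176/8 = 22.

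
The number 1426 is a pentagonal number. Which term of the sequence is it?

Set n(3n−1)/2 = 1426, giving 3n² − n − 2852 = 0.
So n = (1 + 185) / 6 = 186/6 = 31.

31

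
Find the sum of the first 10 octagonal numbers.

1045

Σ i(3i−2) = 3Σi² − 2Σi over i = 1..10.
Σi = 55 and Σi² = 385.
3·385 − 2·55 = 1045.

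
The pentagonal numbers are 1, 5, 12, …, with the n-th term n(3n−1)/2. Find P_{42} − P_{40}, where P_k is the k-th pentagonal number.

245

42·(3·42 − 1)/2 = 2625 and 40·(3·40 − 1)/2 = 2380.
Difference: 2625 − 2380 = 245.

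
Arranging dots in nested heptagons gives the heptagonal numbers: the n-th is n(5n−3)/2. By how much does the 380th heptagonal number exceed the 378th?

3787

380·(5·380 − 3)/2 = 360430 and 378·(5·378 − 3)/2 = 356643.
Difference: 360430 − 356643 = 3787.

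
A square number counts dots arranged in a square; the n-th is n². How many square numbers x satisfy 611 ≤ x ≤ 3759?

The n-th square number is n².
Smallest index with value ≥ 611: n = 25 (giving 625).
Largest index with value ≤ 3759: n = 61 (giving 3721).
Indices 25 through 61: 37 terms.

37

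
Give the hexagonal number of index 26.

The 26th hexagonal number is n(2n−1) with n = 26.
26·(2·26 − 1) = 26·51 = 1326.

1326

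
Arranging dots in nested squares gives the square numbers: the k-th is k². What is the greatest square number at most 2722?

Solve n² ≤ 2722 for integer n.
n = 52 gives 2704 ≤ 2722, while n = 53 gives 2809 > 2722; so the answer is 2704.

2704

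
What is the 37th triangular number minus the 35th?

73

37·38/2 = 703 and 35·36/2 = 630.
Difference: 703 − 630 = 73.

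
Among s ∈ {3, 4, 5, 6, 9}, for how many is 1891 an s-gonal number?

s = 3: P(3, 61) = 1891. ✓
s = 4: P(4, 43) = 1849 and P(4, 44) = 1936; 1891 is not s-gonal.
s = 5: P(5, 35) = 1820 and P(5, 36) = 1926; 1891 is not s-gonal.
s = 6: P(6, 31) = 1891. ✓
s = 9: P(9, 23) = 1794 and P(9, 24) = 1956; 1891 is not s-gonal.
Hits: s ∈ {3, 6} → 2.

2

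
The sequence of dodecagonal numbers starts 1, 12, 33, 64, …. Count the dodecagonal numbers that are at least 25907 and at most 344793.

The n-th dodecagonal number is n(5n−4).
Smallest index with value ≥ 25907: n = 73 (giving 26353).
Largest index with value ≤ 344793: n = 263 (giving 344793).
Indices 73 through 263: 191 terms.

191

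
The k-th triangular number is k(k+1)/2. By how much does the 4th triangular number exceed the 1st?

4·5/2 = 10 and 1·2/2 = 1.
Difference: 10 − 1 = 9.

9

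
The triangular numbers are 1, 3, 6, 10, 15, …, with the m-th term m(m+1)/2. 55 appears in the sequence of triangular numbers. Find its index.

Set n(n+1)/2 = 55, giving n² + n − 110 = 0.
So n = (-1 + 21) / 2 = 20/2 = 10.

10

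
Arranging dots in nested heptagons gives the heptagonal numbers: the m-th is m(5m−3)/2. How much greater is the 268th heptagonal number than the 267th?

1336

Consecutive heptagonal numbers differ by 5n − 4: here 5·268 − 4 = 1336.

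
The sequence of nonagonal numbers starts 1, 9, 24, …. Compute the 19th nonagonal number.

19·(7·19 − 5)/2 = 19·128/2 = 19·64 = 1216.

1216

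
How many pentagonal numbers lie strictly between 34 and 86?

3

The n-th pentagonal number is n(3n−1)/2.
Smallest index with value > 34: n = 5 (giving 35).
Largest index with value < 86: n = 7 (giving 70).
Indices 5 through 7: 3 terms.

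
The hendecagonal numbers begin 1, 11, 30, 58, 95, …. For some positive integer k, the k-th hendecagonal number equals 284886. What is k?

252

Set n(9n−7)/2 = 284886, giving 9n² − 7n − 569772 = 0.
So n = (7 + 4529) / 18 = 4536/18 = 252.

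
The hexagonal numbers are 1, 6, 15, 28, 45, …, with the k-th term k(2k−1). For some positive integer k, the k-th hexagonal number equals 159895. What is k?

283

Set n(2n−1) = 159895, giving 2n² − n − 159895 = 0.
So n = (1 + 1131) / 4 = 1132/4 = 283.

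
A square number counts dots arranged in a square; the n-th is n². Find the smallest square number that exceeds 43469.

43681

Solve n² > 43469 for integer n.
The largest n with value ≤ 43469 is 208 (since 43264 ≤ 43469 < 43681), so the first above is n = 209, value 43681.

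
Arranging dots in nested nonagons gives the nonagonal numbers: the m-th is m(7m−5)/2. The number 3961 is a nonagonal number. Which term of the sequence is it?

Set n(7n−5)/2 = 3961, giving 7n² − 5n − 7922 = 0.
The discriminant is 25 + 56·3961 = 221841, and √221841 = 471.
So n = (5 + 471) / 14 = 476/14 = 34.

34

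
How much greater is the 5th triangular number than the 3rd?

5·6/2 = 15 and 3·4/2 = 6.
Difference: 15 − 6 = 9.

9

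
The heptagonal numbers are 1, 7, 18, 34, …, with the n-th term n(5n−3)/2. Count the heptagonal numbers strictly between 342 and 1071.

The n-th heptagonal number is n(5n−3)/2.
Smallest index with value > 342: n = 13 (giving 403).
Largest index with value < 1071: n = 20 (giving 970).
Indices 13 through 20: 8 terms.

8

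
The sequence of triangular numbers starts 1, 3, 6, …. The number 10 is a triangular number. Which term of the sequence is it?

4

Set n(n+1)/2 = 10, giving n² + n − 20 = 0.
So n = (-1 + 9) / 2 = 8/2 = 4.
Check: 4·5/2 = 10. ✓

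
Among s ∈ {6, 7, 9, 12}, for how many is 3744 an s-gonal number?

s = 6: P(6, 43) = 3655 and P(6, 44) = 3828; 3744 is not s-gonal.
s = 7: P(7, 39) = 3744. ✓
s = 9: P(9, 33) = 3729 and P(9, 34) = 3961; 3744 is not s-gonal.
s = 12: P(12, 27) = 3537 and P(12, 28) = 3808; 3744 is not s-gonal.
Hits: s ∈ {7} → 1.

1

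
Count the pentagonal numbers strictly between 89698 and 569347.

The n-th pentagonal number is n(3n−1)/2.
Smallest index with value > 89698: n = 245 (giving 89915).
Largest index with value < 569347: n = 616 (giving 568876).
Indices 245 through 616: 372 terms.

372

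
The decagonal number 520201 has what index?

361

Set n(4n−3) = 520201, giving 4n² − 3n − 520201 = 0.
The discriminant is 9 + 16·520201 = 8323225, and √8323225 = 2885.
So n = (3 + 2885) / 8 = 2888/8 = 361.
Check: 361·(4·361 − 3) = 520201. ✓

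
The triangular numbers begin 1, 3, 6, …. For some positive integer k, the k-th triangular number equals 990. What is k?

44

Set n(n+1)/2 = 990, giving n² + n − 1980 = 0.
The discriminant is 1 + 8·990 = 7921, and √7921 = 89.
So n = (-1 + 89) / 2 = 88/2 = 44.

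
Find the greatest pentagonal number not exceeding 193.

176

Solve n(3n−1)/2 ≤ 193 for integer n.
n = 11 gives 176 ≤ 193, while n = 12 gives 210 > 193; so the answer is 176.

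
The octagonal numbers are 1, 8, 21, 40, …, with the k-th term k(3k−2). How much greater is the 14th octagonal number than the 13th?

Consecutive octagonal numbers differ by 6n − 5: here 6·14 − 5 = 79.

79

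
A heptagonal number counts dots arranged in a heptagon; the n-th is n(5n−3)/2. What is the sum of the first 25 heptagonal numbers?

13325

Σ i(5i−3)/2 = (5Σi² − 3Σi) / 2 over i = 1..25.
Σi = 325 and Σi² = 5525.
(5·5525 − 3·325) / 2 = 26650/2 = 13325.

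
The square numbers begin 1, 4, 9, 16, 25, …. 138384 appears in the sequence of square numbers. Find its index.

We need n² = 138384, so n = √138384 = 372.
Check: 372² = 138384. ✓

372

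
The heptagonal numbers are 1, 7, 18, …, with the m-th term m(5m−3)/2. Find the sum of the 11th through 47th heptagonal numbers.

86728

Σ i(5i−3)/2 = (5Σi² − 3Σi) / 2 over i = 11..47.
Σi = 1128 − 55 = 1073 and Σi² = 35720 − 385 = 35335.
(5·35335 − 3·1073) / 2 = 173456/2 = 86728.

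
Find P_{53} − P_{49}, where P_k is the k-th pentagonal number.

610

53·(3·53 − 1)/2 = 4187 and 49·(3·49 − 1)/2 = 3577.
Difference: 4187 − 3577 = 610.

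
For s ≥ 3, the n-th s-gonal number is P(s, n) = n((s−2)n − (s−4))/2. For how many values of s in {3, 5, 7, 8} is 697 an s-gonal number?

s = 3: P(3, 36) = 666 and P(3, 37) = 703; 697 is not s-gonal.
s = 5: P(5, 21) = 651 and P(5, 22) = 715; 697 is not s-gonal.
s = 7: P(7, 17) = 697. ✓
s = 8: P(8, 15) = 645 and P(8, 16) = 736; 697 is not s-gonal.
Hits: s ∈ {7} → 1.

1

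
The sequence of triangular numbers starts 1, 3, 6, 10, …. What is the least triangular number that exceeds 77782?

77815

Solve n(n+1)/2 > 77782 for integer n.
The largest n with value ≤ 77782 is 393 (since 77421 ≤ 77782 < 77815), so the first above is n = 394, value 77815.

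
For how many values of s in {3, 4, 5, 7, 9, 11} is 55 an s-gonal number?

2

s = 3: P(3, 10) = 55. ✓
s = 4: P(4, 7) = 49 and P(4, 8) = 64; 55 is not s-gonal.
s = 5: P(5, 6) = 51 and P(5, 7) = 70; 55 is not s-gonal.
s = 7: P(7, 5) = 55. ✓
s = 9: P(9, 4) = 46 and P(9, 5) = 75; 55 is not s-gonal.
s = 11: P(11, 3) = 30 and P(11, 4) = 58; 55 is not s-gonal.
Hits: s ∈ {3, 7} → 2.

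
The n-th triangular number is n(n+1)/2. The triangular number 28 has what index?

Set n(n+1)/2 = 28, giving n² + n − 56 = 0.
The discriminant is 1 + 8·28 = 225, and √225 = 15.
So n = (-1 + 15) / 2 = 14/2 = 7.

7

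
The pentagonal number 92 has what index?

Set n(3n−1)/2 = 92, giving 3n² − n − 184 = 0.
The discriminant is 1 + 24·92 = 2209, and √2209 = 47.
So n = (1 + 47) / 6 = 48/6 = 8.
Check: 8·(3·8 − 1)/2 = 92. ✓

8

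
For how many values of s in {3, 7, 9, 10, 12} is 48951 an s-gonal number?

1

s = 3: P(3, 312) = 48828 and P(3, 313) = 49141; 48951 is not s-gonal.
s = 7: P(7, 140) = 48790 and P(7, 141) = 49491; 48951 is not s-gonal.
s = 9: P(9, 118) = 48439 and P(9, 119) = 49266; 48951 is not s-gonal.
s = 10: P(10, 111) = 48951. ✓
s = 12: P(12, 99) = 48609 and P(12, 100) = 49600; 48951 is not s-gonal.
Hits: s ∈ {10} → 1.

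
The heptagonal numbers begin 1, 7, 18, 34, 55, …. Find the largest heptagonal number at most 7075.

6943

Solve n(5n−3)/2 ≤ 7075 for integer n.
n = 53 gives 6943 ≤ 7075, while n = 54 gives 7209 > 7075; so the answer is 6943.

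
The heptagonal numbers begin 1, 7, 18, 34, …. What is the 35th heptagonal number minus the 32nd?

35·(5·35 − 3)/2 = 3010 and 32·(5·32 − 3)/2 = 2512.
Difference: 3010 − 2512 = 498.

498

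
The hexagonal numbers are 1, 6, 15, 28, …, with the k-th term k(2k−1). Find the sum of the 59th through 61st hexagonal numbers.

21424

Σ i(2i−1) = 2Σi² − Σi over i = 59..61.
Σi = 1891 − 1711 = 180 and Σi² = 77531 − 66729 = 10802.
2·10802 − 1·180 = 21424.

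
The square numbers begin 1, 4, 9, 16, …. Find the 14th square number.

196

The 14th square number is n² with n = 14.
14² = 196.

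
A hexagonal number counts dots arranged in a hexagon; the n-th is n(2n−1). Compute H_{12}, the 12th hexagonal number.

12·(2·12 − 1) = 12·23 = 276.

276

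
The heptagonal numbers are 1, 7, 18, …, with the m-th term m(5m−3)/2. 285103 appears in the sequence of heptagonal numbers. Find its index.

338

Set n(5n−3)/2 = 285103, giving 5n² − 3n − 570206 = 0.
The discriminant is 9 + 40·285103 = 11404129, and √11404129 = 3377.
So n = (3 + 3377) / 10 = 3380/10 = 338.
Check: 338·(5·338 − 3)/2 = 285103. ✓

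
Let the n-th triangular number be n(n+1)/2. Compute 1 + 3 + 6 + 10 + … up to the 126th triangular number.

Σ i(i+1)/2 = (Σi² + Σi) / 2 over i = 1..126.
Σi = 8001 and Σi² = 674751.
(1·674751 + 1·8001) / 2 = 682752/2 = 341376.

341376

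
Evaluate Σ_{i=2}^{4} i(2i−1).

49

Σ i(2i−1) = 2Σi² − Σi over i = 2..4.
Σi = 10 − 1 = 9 and Σi² = 30 − 1 = 29.
2·29 − 1·9 = 49.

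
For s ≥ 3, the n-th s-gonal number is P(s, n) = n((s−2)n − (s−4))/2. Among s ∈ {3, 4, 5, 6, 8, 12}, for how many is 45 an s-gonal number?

2

s = 3: P(3, 9) = 45. ✓
s = 4: P(4, 6) = 36 and P(4, 7) = 49; 45 is not s-gonal.
s = 5: P(5, 5) = 35 and P(5, 6) = 51; 45 is not s-gonal.
s = 6: P(6, 5) = 45. ✓
s = 8: P(8, 4) = 40 and P(8, 5) = 65; 45 is not s-gonal.
s = 12: P(12, 3) = 33 and P(12, 4) = 64; 45 is not s-gonal.
Hits: s ∈ {3, 6} → 2.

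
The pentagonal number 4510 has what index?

Set n(3n−1)/2 = 4510, giving 3n² − n − 9020 = 0.
The discriminant is 1 + 24·4510 = 108241, and √108241 = 329.
So n = (1 + 329) / 6 = 330/6 = 55.

55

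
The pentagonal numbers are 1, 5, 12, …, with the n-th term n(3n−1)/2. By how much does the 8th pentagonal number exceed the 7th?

22

Consecutive pentagonal numbers differ by 3n − 2: here 3·8 − 2 = 22.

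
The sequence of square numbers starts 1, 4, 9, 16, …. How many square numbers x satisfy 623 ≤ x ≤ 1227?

11

The n-th square number is n².
Smallest index with value ≥ 623: n = 25 (giving 625).
Largest index with value ≤ 1227: n = 35 (giving 1225).
Indices 25 through 35: 11 terms.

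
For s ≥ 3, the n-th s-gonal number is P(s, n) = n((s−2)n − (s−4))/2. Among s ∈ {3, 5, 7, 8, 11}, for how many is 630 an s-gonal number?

1

s = 3: P(3, 35) = 630. ✓
s = 5: P(5, 20) = 590 and P(5, 21) = 651; 630 is not s-gonal.
s = 7: P(7, 16) = 616 and P(7, 17) = 697; 630 is not s-gonal.
s = 8: P(8, 14) = 560 and P(8, 15) = 645; 630 is not s-gonal.
s = 11: P(11, 12) = 606 and P(11, 13) = 715; 630 is not s-gonal.
Hits: s ∈ {3} → 1.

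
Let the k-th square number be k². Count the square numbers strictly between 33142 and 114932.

The n-th square number is n².
Smallest index with value > 33142: n = 183 (giving 33489).
Largest index with value < 114932: n = 339 (giving 114921).
Indices 183 through 339: 157 terms.

157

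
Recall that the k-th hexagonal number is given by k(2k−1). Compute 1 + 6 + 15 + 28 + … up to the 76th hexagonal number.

295526

Σ i(2i−1) = 2Σi² − Σi over i = 1..76.
Σi = 2926 and Σi² = 149226.
2·149226 − 1·2926 = 295526.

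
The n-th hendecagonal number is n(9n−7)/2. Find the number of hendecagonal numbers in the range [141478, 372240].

The n-th hendecagonal number is n(9n−7)/2.
Smallest index with value ≥ 141478: n = 178 (giving 141955).
Largest index with value ≤ 372240: n = 288 (giving 372240).
Indices 178 through 288: 111 terms.

111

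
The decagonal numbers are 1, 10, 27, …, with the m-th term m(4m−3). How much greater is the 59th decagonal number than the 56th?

59·(4·59 − 3) = 13747 and 56·(4·56 − 3) = 12376.
Difference: 13747 − 12376 = 1371.

1371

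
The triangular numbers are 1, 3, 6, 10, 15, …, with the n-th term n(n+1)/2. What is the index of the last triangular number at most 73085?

381

Solve n(n+1)/2 ≤ 73085 for integer n.
n = 381 gives 72771 ≤ 73085, while n = 382 gives 73153 > 73085; so the answer is index 381.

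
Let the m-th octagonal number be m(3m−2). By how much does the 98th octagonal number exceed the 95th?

98·(3·98 − 2) = 28616 and 95·(3·95 − 2) = 26885.
Difference: 28616 − 26885 = 1731.

1731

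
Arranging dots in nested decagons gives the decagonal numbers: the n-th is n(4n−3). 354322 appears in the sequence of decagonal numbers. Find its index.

Set n(4n−3) = 354322, giving 4n² − 3n − 354322 = 0.
So n = (3 + 2381) / 8 = 2384/8 = 298.
Check: 298·(4·298 − 3) = 354322. ✓

298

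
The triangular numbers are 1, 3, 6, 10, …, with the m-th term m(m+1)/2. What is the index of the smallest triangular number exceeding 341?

26

Solve n(n+1)/2 > 341 for integer n.
The largest n with value ≤ 341 is 25 (since 325 ≤ 341 < 351), so the first above is n = 26, value 351.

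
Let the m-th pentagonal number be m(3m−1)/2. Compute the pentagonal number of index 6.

The 6th pentagonal number is n(3n−1)/2 with n = 6.
6·(3·6 − 1)/2 = 6·17/2 = 51.

51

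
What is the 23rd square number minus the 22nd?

n² − (n−1)² = 2n − 1, so 23² − 22² = 2·23 − 1 = 45.

45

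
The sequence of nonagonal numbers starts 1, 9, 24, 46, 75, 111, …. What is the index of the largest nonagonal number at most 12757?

Solve n(7n−5)/2 ≤ 12757 for integer n.
n = 60 gives 12450 ≤ 12757, while n = 61 gives 12871 > 12757; so the answer is index 60.

60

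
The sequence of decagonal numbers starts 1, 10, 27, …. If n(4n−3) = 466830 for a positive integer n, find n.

342

Set n(4n−3) = 466830, giving 4n² − 3n − 466830 = 0.
The discriminant is 9 + 16·466830 = 7469289, and √7469289 = 2733.
So n = (3 + 2733) / 8 = 2736/8 = 342.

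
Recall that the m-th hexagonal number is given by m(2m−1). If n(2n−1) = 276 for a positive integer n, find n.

Set n(2n−1) = 276, giving 2n² − n − 276 = 0.
The discriminant is 1 + 8·276 = 2209, and √2209 = 47.
So n = (1 + 47) / 4 = 48/4 = 12.

12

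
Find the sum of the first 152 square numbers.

1182180

Σ_{i=1}^{152} i² = 152·153·305/6 = 1182180.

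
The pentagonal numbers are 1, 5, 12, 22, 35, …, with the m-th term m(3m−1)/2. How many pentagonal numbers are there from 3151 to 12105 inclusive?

45

The n-th pentagonal number is n(3n−1)/2.
Smallest index with value ≥ 3151: n = 46 (giving 3151).
Largest index with value ≤ 12105: n = 90 (giving 12105).
Indices 46 through 90: 45 terms.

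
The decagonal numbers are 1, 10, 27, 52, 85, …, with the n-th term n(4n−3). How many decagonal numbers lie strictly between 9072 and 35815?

46

The n-th decagonal number is n(4n−3).
Smallest index with value > 9072: n = 49 (giving 9457).
Largest index with value < 35815: n = 94 (giving 35062).
Indices 49 through 94: 46 terms.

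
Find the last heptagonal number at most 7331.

7209

Solve n(5n−3)/2 ≤ 7331 for integer n.
n = 54 gives 7209 ≤ 7331, while n = 55 gives 7480 > 7331; so the answer is 7209.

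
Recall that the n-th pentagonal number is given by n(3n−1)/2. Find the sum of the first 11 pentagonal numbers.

726

Σ i(3i−1)/2 = (3Σi² − Σi) / 2 over i = 1..11.
Σi = 66 and Σi² = 506.
(3·506 − 1·66) / 2 = 1452/2 = 726.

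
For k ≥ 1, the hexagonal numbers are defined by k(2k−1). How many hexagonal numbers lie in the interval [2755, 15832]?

The n-th hexagonal number is n(2n−1).
Smallest index with value ≥ 2755: n = 38 (giving 2850).
Largest index with value ≤ 15832: n = 89 (giving 15753).
Indices 38 through 89: 52 terms.

52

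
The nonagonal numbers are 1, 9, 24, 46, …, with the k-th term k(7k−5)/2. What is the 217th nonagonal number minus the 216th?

1513

Consecutive nonagonal numbers differ by 7n − 6: here 7·217 − 6 = 1513.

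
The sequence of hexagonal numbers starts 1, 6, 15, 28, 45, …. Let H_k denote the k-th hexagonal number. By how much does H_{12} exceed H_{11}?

Consecutive hexagonal numbers differ by 4n − 3: here 4·12 − 3 = 45.

45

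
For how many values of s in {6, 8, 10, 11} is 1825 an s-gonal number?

1

s = 6: P(6, 30) = 1770 and P(6, 31) = 1891; 1825 is not s-gonal.
s = 8: P(8, 25) = 1825. ✓
s = 10: P(10, 21) = 1701 and P(10, 22) = 1870; 1825 is not s-gonal.
s = 11: P(11, 20) = 1730 and P(11, 21) = 1911; 1825 is not s-gonal.
Hits: s ∈ {8} → 1.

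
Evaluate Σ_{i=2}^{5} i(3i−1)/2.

74

Σ i(3i−1)/2 = (3Σi² − Σi) / 2 over i = 2..5.
Σi = 15 − 1 = 14 and Σi² = 55 − 1 = 54.
(3·54 − 1·14) / 2 = 148/2 = 74.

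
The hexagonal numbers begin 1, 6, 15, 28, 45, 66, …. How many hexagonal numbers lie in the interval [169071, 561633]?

The n-th hexagonal number is n(2n−1).
Smallest index with value ≥ 169071: n = 291 (giving 169071).
Largest index with value ≤ 561633: n = 530 (giving 561270).
Indices 291 through 530: 240 terms.

240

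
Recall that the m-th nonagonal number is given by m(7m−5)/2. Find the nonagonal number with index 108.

40554

108·(7·108 − 5)/2 = 108·751/2 = 40554.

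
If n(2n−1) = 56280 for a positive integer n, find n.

168

Set n(2n−1) = 56280, giving 2n² − n − 56280 = 0.
The discriminant is 1 + 8·56280 = 450241, and √450241 = 671.
So n = (1 + 671) / 4 = 672/4 = 168.
Check: 168·(2·168 − 1) = 56280. ✓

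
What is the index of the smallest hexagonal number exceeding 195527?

Solve n(2n−1) > 195527 for integer n.
The largest n with value ≤ 195527 is 312 (since 194376 ≤ 195527 < 195625), so the first above is n = 313, value 195625.

313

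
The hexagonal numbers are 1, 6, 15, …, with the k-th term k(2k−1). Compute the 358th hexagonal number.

The 358th hexagonal number is n(2n−1) with n = 358.
358·(2·358 − 1) = 358·715 = 255970.

255970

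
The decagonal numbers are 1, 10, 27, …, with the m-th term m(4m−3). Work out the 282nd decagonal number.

The 282nd decagonal number is n(4n−3) with n = 282.
282·(4·282 − 3) = 282·1125 = 317250.

317250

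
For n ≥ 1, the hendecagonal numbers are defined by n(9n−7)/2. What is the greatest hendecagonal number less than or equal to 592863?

Solve n(9n−7)/2 ≤ 592863 for integer n.
n = 363 gives 591690 ≤ 592863, while n = 364 gives 594958 > 592863; so the answer is 591690.

591690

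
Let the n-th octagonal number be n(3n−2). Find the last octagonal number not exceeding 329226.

328021

Solve n(3n−2) ≤ 329226 for integer n.
n = 331 gives 328021 ≤ 329226, while n = 332 gives 330008 > 329226; so the answer is 328021.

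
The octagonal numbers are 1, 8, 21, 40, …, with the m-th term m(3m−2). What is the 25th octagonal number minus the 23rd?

284

25·(3·25 − 2) = 1825 and 23·(3·23 − 2) = 1541.
Difference: 1825 − 1541 = 284.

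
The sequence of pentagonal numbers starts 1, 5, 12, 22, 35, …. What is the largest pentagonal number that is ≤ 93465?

92877

Solve n(3n−1)/2 ≤ 93465 for integer n.
n = 249 gives 92877 ≤ 93465, while n = 250 gives 93625 > 93465; so the answer is 92877.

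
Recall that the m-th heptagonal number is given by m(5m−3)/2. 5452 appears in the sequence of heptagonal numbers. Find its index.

Set n(5n−3)/2 = 5452, giving 5n² − 3n − 10904 = 0.
So n = (3 + 467) / 10 = 470/10 = 47.
Check: 47·(5·47 − 3)/2 = 5452. ✓

47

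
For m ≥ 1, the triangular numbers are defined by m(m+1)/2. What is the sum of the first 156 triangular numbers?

Σ i(i+1)/2 = (Σi² + Σi) / 2 over i = 1..156.
Σi = 12246 and Σi² = 1277666.
(1·1277666 + 1·12246) / 2 = 1289912/2 = 644956.

644956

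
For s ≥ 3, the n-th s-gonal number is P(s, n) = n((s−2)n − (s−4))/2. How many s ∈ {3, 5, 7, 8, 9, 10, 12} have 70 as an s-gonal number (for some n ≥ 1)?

1

s = 3: P(3, 11) = 66 and P(3, 12) = 78; 70 is not s-gonal.
s = 5: P(5, 7) = 70. ✓
s = 7: P(7, 5) = 55 and P(7, 6) = 81; 70 is not s-gonal.
s = 8: P(8, 5) = 65 and P(8, 6) = 96; 70 is not s-gonal.
s = 9: P(9, 4) = 46 and P(9, 5) = 75; 70 is not s-gonal.
s = 10: P(10, 4) = 52 and P(10, 5) = 85; 70 is not s-gonal.
s = 12: P(12, 4) = 64 and P(12, 5) = 105; 70 is not s-gonal.
Hits: s ∈ {5} → 1.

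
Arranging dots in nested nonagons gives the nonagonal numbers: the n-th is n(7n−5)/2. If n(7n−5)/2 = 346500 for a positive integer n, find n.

Set n(7n−5)/2 = 346500, giving 7n² − 5n − 693000 = 0.
The discriminant is 25 + 56·346500 = 19404025, and √19404025 = 4405.
So n = (5 + 4405) / 14 = 4410/14 = 315.

315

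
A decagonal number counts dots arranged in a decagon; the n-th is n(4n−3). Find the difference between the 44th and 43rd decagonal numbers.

Consecutive decagonal numbers differ by 8n − 7: here 8·44 − 7 = 345.

345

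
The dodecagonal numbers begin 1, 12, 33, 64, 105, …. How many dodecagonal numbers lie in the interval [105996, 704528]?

The n-th dodecagonal number is n(5n−4).
Smallest index with value ≥ 105996: n = 146 (giving 105996).
Largest index with value ≤ 704528: n = 375 (giving 701625).
Indices 146 through 375: 230 terms.

230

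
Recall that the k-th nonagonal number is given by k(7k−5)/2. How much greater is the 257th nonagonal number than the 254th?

257·(7·257 − 5)/2 = 230529 and 254·(7·254 − 5)/2 = 225171.
Difference: 230529 − 225171 = 5358.

5358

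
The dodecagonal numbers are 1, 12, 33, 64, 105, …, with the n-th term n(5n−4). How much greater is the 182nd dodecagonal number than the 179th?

5403

182·(5·182 − 4) = 164892 and 179·(5·179 − 4) = 159489.
Difference: 164892 − 159489 = 5403.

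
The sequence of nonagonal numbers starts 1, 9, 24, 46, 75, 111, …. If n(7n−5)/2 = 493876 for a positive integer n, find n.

376

Set n(7n−5)/2 = 493876, giving 7n² − 5n − 987752 = 0.
So n = (5 + 5259) / 14 = 5264/14 = 376.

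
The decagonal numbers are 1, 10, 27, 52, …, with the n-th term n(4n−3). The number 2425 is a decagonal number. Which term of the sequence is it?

Set n(4n−3) = 2425, giving 4n² − 3n − 2425 = 0.
The discriminant is 9 + 16·2425 = 38809, and √38809 = 197.
So n = (3 + 197) / 8 = 200/8 = 25.
Check: 25·(4·25 − 3) = 2425. ✓

25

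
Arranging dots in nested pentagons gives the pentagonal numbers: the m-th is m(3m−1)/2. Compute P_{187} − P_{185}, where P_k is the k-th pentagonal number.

187·(3·187 − 1)/2 = 52360 and 185·(3·185 − 1)/2 = 51245.
Difference: 52360 − 51245 = 1115.

1115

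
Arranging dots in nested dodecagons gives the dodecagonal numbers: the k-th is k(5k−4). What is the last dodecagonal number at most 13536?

13312

Solve n(5n−4) ≤ 13536 for integer n.
n = 52 gives 13312 ≤ 13536, while n = 53 gives 13833 > 13536; so the answer is 13312.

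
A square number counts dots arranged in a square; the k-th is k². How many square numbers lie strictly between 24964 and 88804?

139

The n-th square number is n².
Smallest index with value > 24964: n = 159 (giving 25281).
Largest index with value < 88804: n = 297 (giving 88209).
Indices 159 through 297: 139 terms.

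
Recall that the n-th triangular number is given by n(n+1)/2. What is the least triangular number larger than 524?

528

Solve n(n+1)/2 > 524 for integer n.
The largest n with value ≤ 524 is 31 (since 496 ≤ 524 < 528), so the first above is n = 32, value 528.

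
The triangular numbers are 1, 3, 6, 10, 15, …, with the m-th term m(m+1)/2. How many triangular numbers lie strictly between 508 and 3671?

The n-th triangular number is n(n+1)/2.
Smallest index with value > 508: n = 32 (giving 528).
Largest index with value < 3671: n = 85 (giving 3655).
Indices 32 through 85: 54 terms.

54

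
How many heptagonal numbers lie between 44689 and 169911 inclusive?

128

The n-th heptagonal number is n(5n−3)/2.
Smallest index with value ≥ 44689: n = 134 (giving 44689).
Largest index with value ≤ 169911: n = 261 (giving 169911).
Indices 134 through 261: 128 terms.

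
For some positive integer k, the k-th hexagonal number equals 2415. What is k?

35

Set n(2n−1) = 2415, giving 2n² − n − 2415 = 0.
The discriminant is 1 + 8·2415 = 19321, and √19321 = 139.
So n = (1 + 139) / 4 = 140/4 = 35.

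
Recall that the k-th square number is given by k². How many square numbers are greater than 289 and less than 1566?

The n-th square number is n².
Smallest index with value > 289: n = 18 (giving 324).
Largest index with value < 1566: n = 39 (giving 1521).
Indices 18 through 39: 22 terms.

22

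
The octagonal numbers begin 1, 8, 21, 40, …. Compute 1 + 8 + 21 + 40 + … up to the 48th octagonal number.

Σ i(3i−2) = 3Σi² − 2Σi over i = 1..48.
Σi = 1176 and Σi² = 38024.
3·38024 − 2·1176 = 111720.

111720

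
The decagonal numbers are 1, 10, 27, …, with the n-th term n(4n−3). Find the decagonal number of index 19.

1387

19·(4·19 − 3) = 19·73 = 1387.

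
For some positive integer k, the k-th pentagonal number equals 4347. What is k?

Set n(3n−1)/2 = 4347, giving 3n² − n − 8694 = 0.
The discriminant is 1 + 24·4347 = 104329, and √104329 = 323.
So n = (1 + 323) / 6 = 324/6 = 54.

54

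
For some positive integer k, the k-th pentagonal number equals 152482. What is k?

Set n(3n−1)/2 = 152482, giving 3n² − n − 304964 = 0.
So n = (1 + 1913) / 6 = 1914/6 = 319.

319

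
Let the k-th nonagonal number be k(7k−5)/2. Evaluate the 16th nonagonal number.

856

The 16th nonagonal number is n(7n−5)/2 with n = 16.
16·(7·16 − 5)/2 = 16·107/2 = 856.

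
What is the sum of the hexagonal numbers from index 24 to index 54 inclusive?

Σ i(2i−1) = 2Σi² − Σi over i = 24..54.
Σi = 1485 − 276 = 1209 and Σi² = 53955 − 4324 = 49631.
2·49631 − 1·1209 = 98053.

98053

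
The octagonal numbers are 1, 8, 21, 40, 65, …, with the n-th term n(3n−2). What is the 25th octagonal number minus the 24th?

145

Consecutive octagonal numbers differ by 6n − 5: here 6·25 − 5 = 145.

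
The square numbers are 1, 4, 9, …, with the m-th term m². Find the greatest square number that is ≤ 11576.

11449

Solve n² ≤ 11576 for integer n.
n = 107 gives 11449 ≤ 11576, while n = 108 gives 11664 > 11576; so the answer is 11449.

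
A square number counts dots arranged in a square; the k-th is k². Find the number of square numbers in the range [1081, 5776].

The n-th square number is n².
Smallest index with value ≥ 1081: n = 33 (giving 1089).
Largest index with value ≤ 5776: n = 76 (giving 5776).
Indices 33 through 76: 44 terms.

44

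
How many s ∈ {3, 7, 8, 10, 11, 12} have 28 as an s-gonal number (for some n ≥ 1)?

1

s = 3: P(3, 7) = 28. ✓
s = 7: P(7, 3) = 18 and P(7, 4) = 34; 28 is not s-gonal.
s = 8: P(8, 3) = 21 and P(8, 4) = 40; 28 is not s-gonal.
s = 10: P(10, 3) = 27 and P(10, 4) = 52; 28 is not s-gonal.
s = 11: P(11, 2) = 11 and P(11, 3) = 30; 28 is not s-gonal.
s = 12: P(12, 2) = 12 and P(12, 3) = 33; 28 is not s-gonal.
Hits: s ∈ {3} → 1.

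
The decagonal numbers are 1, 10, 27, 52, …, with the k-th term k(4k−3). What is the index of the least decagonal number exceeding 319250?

Solve n(4n−3) > 319250 for integer n.
The largest n with value ≤ 319250 is 282 (since 317250 ≤ 319250 < 319507), so the first above is n = 283, value 319507.

283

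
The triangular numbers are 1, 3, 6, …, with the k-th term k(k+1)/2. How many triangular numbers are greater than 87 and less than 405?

The n-th triangular number is n(n+1)/2.
Smallest index with value > 87: n = 13 (giving 91).
Largest index with value < 405: n = 27 (giving 378).
Indices 13 through 27: 15 terms.

15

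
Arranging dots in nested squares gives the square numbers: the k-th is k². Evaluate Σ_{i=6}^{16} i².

Σ_{i=6}^{16} i² = 1496 − 55 = 1441.

1441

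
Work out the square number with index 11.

121

The 11th square number is n² with n = 11.
11² = 121.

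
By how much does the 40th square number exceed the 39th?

n² − (n−1)² = 2n − 1, so 40² − 39² = 2·40 − 1 = 79.

79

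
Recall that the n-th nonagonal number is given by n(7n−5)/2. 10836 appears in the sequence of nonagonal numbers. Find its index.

56

Set n(7n−5)/2 = 10836, giving 7n² − 5n − 21672 = 0.
The discriminant is 25 + 56·10836 = 606841, and √606841 = 779.
So n = (5 + 779) / 14 = 784/14 = 56.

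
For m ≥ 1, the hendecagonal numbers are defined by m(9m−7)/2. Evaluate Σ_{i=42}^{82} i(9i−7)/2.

726151

Σ i(9i−7)/2 = (9Σi² − 7Σi) / 2 over i = 42..82.
Σi = 3403 − 861 = 2542 and Σi² = 187165 − 23821 = 163344.
(9·163344 − 7·2542) / 2 = 1452302/2 = 726151.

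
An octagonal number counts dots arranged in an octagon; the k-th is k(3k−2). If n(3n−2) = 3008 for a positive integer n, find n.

32

Set n(3n−2) = 3008, giving 3n² − 2n − 3008 = 0.
So n = (2 + 190) / 6 = 192/6 = 32.
Check: 32·(3·32 − 2) = 3008. ✓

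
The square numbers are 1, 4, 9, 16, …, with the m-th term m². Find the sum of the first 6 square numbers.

Σ_{i=1}^{6} i² = 6·7·13/6 = 91.

91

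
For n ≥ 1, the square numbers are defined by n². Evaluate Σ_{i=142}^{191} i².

1396525

Σ_{i=142}^{191} i² = 2340896 − 944371 = 1396525.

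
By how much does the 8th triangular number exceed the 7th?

Consecutive triangular numbers differ by n: T_{8} − T_{7} = 8.

8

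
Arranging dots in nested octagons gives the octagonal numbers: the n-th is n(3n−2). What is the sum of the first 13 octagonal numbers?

2275

Σ i(3i−2) = 3Σi² − 2Σi over i = 1..13.
Σi = 91 and Σi² = 819.
3·819 − 2·91 = 2275.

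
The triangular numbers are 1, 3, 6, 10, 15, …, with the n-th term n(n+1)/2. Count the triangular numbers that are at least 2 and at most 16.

4

The n-th triangular number is n(n+1)/2.
Smallest index with value ≥ 2: n = 2 (giving 3).
Largest index with value ≤ 16: n = 5 (giving 15).
Indices 2 through 5: 4 terms.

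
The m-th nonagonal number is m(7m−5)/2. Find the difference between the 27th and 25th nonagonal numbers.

27·(7·27 − 5)/2 = 2484 and 25·(7·25 − 5)/2 = 2125.
Difference: 2484 − 2125 = 359.

359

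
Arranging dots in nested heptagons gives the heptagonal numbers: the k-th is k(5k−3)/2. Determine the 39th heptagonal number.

3744

39·(5·39 − 3)/2 = 39·192/2 = 39·96 = 3744.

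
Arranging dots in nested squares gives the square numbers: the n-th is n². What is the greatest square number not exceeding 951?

Solve n² ≤ 951 for integer n.
n = 30 gives 900 ≤ 951, while n = 31 gives 961 > 951; so the answer is 900.

900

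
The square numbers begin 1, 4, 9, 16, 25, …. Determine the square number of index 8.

64

8² = 64.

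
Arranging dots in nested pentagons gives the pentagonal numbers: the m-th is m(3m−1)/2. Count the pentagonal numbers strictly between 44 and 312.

The n-th pentagonal number is n(3n−1)/2.
Smallest index with value > 44: n = 6 (giving 51).
Largest index with value < 312: n = 14 (giving 287).
Indices 6 through 14: 9 terms.

9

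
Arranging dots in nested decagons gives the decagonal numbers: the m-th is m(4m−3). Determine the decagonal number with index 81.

The 81st decagonal number is n(4n−3) with n = 81.
81·(4·81 − 3) = 81·321 = 26001.

26001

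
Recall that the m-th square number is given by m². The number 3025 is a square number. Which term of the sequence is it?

We need n² = 3025, so n = √3025 = 55.

55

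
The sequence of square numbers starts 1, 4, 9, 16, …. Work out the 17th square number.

289

17² = 289.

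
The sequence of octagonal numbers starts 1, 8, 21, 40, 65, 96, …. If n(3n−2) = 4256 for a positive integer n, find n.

Set n(3n−2) = 4256, giving 3n² − 2n − 4256 = 0.
The discriminant is 4 + 12·4256 = 51076, and √51076 = 226.
So n = (2 + 226) / 6 = 228/6 = 38.

38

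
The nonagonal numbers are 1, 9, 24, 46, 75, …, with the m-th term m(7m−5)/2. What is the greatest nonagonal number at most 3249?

3075

Solve n(7n−5)/2 ≤ 3249 for integer n.
n = 30 gives 3075 ≤ 3249, while n = 31 gives 3286 > 3249; so the answer is 3075.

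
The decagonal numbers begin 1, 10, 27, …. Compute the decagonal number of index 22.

The 22nd decagonal number is n(4n−3) with n = 22.
22·(4·22 − 3) = 22·85 = 1870.

1870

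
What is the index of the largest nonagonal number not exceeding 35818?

Solve n(7n−5)/2 ≤ 35818 for integer n.
n = 101 gives 35451 ≤ 35818, while n = 102 gives 36159 > 35818; so the answer is index 101.

101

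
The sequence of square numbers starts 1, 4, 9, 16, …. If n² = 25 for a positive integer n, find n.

We need n² = 25, so n = √25 = 5.

5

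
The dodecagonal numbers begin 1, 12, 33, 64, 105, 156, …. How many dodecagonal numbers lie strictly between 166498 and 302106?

64

The n-th dodecagonal number is n(5n−4).
Smallest index with value > 166498: n = 183 (giving 166713).
Largest index with value < 302106: n = 246 (giving 301596).
Indices 183 through 246: 64 terms.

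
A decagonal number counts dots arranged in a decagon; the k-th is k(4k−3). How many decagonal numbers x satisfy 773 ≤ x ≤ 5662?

The n-th decagonal number is n(4n−3).
Smallest index with value ≥ 773: n = 15 (giving 855).
Largest index with value ≤ 5662: n = 38 (giving 5662).
Indices 15 through 38: 24 terms.

24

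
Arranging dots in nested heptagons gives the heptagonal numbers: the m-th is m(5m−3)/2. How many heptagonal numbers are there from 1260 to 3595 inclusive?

16

The n-th heptagonal number is n(5n−3)/2.
Smallest index with value ≥ 1260: n = 23 (giving 1288).
Largest index with value ≤ 3595: n = 38 (giving 3553).
Indices 23 through 38: 16 terms.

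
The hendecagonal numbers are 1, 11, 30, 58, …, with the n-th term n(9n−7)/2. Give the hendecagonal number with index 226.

229051

The 226th hendecagonal number is n(9n−7)/2 with n = 226.
226·(9·226 − 7)/2 = 226·2027/2 = 229051.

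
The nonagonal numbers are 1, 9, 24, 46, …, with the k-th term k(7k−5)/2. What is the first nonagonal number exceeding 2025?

Solve n(7n−5)/2 > 2025 for integer n.
The largest n with value ≤ 2025 is 24 (since 1956 ≤ 2025 < 2125), so the first above is n = 25, value 2125.

2125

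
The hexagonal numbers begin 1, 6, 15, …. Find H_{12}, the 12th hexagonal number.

276

12·(2·12 − 1) = 12·23 = 276.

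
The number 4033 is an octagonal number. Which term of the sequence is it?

37

Set n(3n−2) = 4033, giving 3n² − 2n − 4033 = 0.
The discriminant is 4 + 12·4033 = 48400, and √48400 = 220.
So n = (2 + 220) / 6 = 222/6 = 37.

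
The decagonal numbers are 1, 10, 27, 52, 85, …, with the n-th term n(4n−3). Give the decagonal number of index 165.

108405

The 165th decagonal number is n(4n−3) with n = 165.
165·(4·165 − 3) = 165·657 = 108405.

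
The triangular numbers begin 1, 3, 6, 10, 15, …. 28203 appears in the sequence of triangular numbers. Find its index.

237

Set n(n+1)/2 = 28203, giving n² + n − 56406 = 0.
So n = (-1 + 475) / 2 = 474/2 = 237.
Check: 237·238/2 = 28203. ✓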